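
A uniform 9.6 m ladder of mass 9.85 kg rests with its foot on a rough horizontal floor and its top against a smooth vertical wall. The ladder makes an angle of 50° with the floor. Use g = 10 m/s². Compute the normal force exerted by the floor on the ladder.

N_floor ≈ 98.5 N

ΣF_y = 0: N_floor = 9.85×10 = 98.5 N.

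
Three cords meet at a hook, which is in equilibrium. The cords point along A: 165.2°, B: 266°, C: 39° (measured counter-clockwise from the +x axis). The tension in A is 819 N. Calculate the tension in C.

T_C ≈ 1100 N

Resolve: ΣF_x = 819 cos 165.2° + T_B cos 266° + T_C cos 39° = 0.
        ΣF_y = 819 sin 165.2° + T_B sin 266° + T_C sin 39° = 0.
The known terms sum to (-791.8, 209.2) N, so -0.0698 T_B + 0.7771 T_C = 791.8 and -0.9976 T_B + 0.6293 T_C = -209.2.
Solving simultaneously: T_B = 903.7 N, T_C = 1100 N.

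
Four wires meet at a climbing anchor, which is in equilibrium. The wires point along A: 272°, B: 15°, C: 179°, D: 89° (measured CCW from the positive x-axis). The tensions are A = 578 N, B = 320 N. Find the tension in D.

T_D ≈ 489 N

Resolve: ΣF_x = 578 cos 272° + 320 cos 15° + T_C cos 179° + T_D cos 89° = 0.
        ΣF_y = 578 sin 272° + 320 sin 15° + T_C sin 179° + T_D sin 89° = 0.
The known terms sum to (329.3, -494.8) N, so -0.9998 T_C + 0.0175 T_D = -329.3 and 0.0175 T_C + 0.9998 T_D = 494.8.
Solving simultaneously: T_C = 337.9 N, T_D = 489 N.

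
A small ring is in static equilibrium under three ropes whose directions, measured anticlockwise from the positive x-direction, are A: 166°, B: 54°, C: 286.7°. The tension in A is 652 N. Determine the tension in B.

T_B ≈ 705 N

Resolve: ΣF_x = 652 cos 166° + T_B cos 54° + T_C cos 286.7° = 0.
        ΣF_y = 652 sin 166° + T_B sin 54° + T_C sin 286.7° = 0.
The known terms sum to (-632.6, 157.7) N, so 0.5878 T_B + 0.2874 T_C = 632.6 and 0.8090 T_B − 0.9578 T_C = -157.7.
Solving simultaneously: T_B = 704.8 N, T_C = 760 N.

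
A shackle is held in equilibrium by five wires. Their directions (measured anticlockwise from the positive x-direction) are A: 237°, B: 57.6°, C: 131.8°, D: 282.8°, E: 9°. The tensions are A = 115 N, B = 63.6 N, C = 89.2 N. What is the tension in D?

T_D ≈ 37.3 N

Resolve: ΣF_x = 115 cos 237° + 63.6 cos 57.6° + 89.2 cos 131.8° + T_D cos 282.8° + T_E cos 9° = 0.
        ΣF_y = 115 sin 237° + 63.6 sin 57.6° + 89.2 sin 131.8° + T_D sin 282.8° + T_E sin 9° = 0.
The known terms sum to (-88.01, 23.75) N, so 0.2215 T_D + 0.9877 T_E = 88.01 and -0.9751 T_D + 0.1564 T_E = -23.75.
Solving simultaneously: T_D = 37.31 N, T_E = 80.74 N.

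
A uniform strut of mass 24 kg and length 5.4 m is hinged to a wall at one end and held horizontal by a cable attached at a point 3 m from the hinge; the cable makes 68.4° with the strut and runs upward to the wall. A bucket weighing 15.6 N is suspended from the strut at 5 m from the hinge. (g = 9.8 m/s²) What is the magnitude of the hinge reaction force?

Take torques about the hinge: T sin 68.4° · 3 = 24×9.8×2.7 + 15.6×5 = 713.04 N·m.
So T = 713.04 / (0.9298 × 3) = 255.63 N.
ΣF_x = 0: H_x = T cos 68.4° = 94.104 N.
ΣF_y = 0: H_y = (24×9.8 + 15.6) − T sin 68.4° = 250.8 − 237.68 = 13.12 N.
|H| = √(H_x² + H_y²) = √((94.104)² + (13.12)²) = 95.014 N.

|H| ≈ 95 N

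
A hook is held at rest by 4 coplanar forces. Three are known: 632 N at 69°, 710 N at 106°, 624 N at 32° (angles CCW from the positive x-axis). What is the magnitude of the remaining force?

Sum the known components: ΣF_x = 560 N, ΣF_y = 1603 N.
For equilibrium the remaining force must supply (−ΣF_x, −ΣF_y) = (-560, -1603) N.
Magnitude = √((-560)² + (-1603)²) = 1698 N; direction = atan2(-1603, -560) = 250.7°.

F ≈ 1700 N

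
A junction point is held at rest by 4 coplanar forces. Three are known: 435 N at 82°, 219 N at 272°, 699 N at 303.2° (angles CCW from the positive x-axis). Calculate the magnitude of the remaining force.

Sum the known components: ΣF_x = 450.9 N, ΣF_y = -373 N.
For equilibrium the remaining force must supply (−ΣF_x, −ΣF_y) = (-450.9, 373) N.
Magnitude = √((-450.9)² + (373)²) = 585.2 N; direction = atan2(373, -450.9) = 140.4°.

F ≈ 585 N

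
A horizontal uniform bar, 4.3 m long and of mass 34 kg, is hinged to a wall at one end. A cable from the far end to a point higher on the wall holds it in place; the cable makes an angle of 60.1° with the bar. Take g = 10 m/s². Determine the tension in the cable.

Take torques about the hinge: T sin 60.1° · 4.3 = 34×10×2.15 = 731 N·m.
So T = 731 / (0.8669 × 4.3) = 196.1 N.

T ≈ 196 N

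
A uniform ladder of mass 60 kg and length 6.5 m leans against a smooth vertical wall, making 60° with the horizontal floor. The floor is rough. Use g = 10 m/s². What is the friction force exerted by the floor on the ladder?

f ≈ 173 N

Torques about the foot: N_wall · 6.5 sin 60° = 60×10×3.25 cos 60° → N_wall = 173.21 N.
ΣF_x = 0: f_floor = N_wall = 173.21 N.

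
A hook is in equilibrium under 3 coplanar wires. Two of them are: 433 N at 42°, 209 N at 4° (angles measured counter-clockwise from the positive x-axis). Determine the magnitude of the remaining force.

F ≈ 611 N

Sum the known components: ΣF_x = 530.3 N, ΣF_y = 304.3 N.
For equilibrium the remaining force must supply (−ΣF_x, −ΣF_y) = (-530.3, -304.3) N.
Magnitude = √((-530.3)² + (-304.3)²) = 611.4 N; direction = atan2(-304.3, -530.3) = 209.9°.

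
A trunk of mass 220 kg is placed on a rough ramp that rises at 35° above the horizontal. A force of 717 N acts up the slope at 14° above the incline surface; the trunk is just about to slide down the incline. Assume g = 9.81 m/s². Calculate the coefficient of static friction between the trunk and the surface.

μ ≈ 0.340

On the verge of sliding down the incline, friction is at its maximum μN and acts up the slope.
Perpendicular to incline: N = W cos 35° − P sin 14° = 1768 − 173.5 = 1594 N.
Along incline: P cos 14° + μN = W sin 35° → μ = (W sin 35° − P cos 14°) / N = 0.3401.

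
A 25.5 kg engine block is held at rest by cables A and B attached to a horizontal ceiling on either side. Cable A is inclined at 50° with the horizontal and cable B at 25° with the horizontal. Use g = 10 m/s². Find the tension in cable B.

Weight W = 25.5 × 10 = 255 N acts straight down.
Horizontal: T_A cos 50° = T_B cos 25°  →  T_A = 1.41 T_B.
Vertical: T_A sin 50° + T_B sin 25° = 255.
Substituting the horizontal relation into the vertical equation gives 1.503 T_B = 255, so T_B = 169.7 N.

T_B ≈ 170 N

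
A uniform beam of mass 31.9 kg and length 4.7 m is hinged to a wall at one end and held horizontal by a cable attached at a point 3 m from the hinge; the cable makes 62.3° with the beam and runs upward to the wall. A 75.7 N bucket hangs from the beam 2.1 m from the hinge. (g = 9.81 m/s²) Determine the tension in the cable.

Take torques about the hinge: T sin 62.3° · 3 = 31.9×9.81×2.35 + 75.7×2.1 = 894.38 N·m.
So T = 894.38 / (0.8854 × 3) = 336.72 N.

T ≈ 337 N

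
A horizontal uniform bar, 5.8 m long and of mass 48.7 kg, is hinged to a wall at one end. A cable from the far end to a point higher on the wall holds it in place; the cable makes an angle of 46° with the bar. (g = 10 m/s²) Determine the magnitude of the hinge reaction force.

Take torques about the hinge: T sin 46° · 5.8 = 48.7×10×2.9 = 1412.3 N·m.
So T = 1412.3 / (0.7193 × 5.8) = 338.5 N.
ΣF_x = 0: H_x = T cos 46° = 235.15 N.
ΣF_y = 0: H_y = (48.7×10) − T sin 46° = 487 − 243.5 = 243.5 N.
|H| = √(H_x² + H_y²) = √((235.15)² + (243.5)²) = 338.5 N.

|H| ≈ 339 N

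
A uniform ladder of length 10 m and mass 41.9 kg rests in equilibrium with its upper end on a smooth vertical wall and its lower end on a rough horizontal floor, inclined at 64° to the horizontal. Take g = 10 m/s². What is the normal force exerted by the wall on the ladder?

Torques about the foot: N_wall · 10 sin 64° = 41.9×10×5 cos 64° → N_wall = 102.18 N.

N_wall ≈ 102 N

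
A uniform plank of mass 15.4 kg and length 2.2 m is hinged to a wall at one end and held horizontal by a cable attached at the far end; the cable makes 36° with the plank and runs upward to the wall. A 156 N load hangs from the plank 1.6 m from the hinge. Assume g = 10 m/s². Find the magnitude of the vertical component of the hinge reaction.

|H_y| ≈ 120 N

Take torques about the hinge: T sin 36° · 2.2 = 15.4×10×1.1 + 156×1.6 = 419 N·m.
So T = 419 / (0.5878 × 2.2) = 324.02 N.
ΣF_y = 0: H_y = (15.4×10 + 156) − T sin 36° = 310 − 190.45 = 119.55 N.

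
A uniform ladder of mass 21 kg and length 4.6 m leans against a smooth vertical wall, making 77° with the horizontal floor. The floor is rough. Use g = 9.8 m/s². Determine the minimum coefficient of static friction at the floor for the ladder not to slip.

ΣF_y = 0: N_floor = 21×9.8 = 205.8 N.
Torques about the foot: N_wall · 4.6 sin 77° = 21×9.8×2.3 cos 77° → N_wall = 23.756 N.
ΣF_x = 0: f_floor = N_wall = 23.756 N.
μ_min = f_floor / N_floor = 23.756 / 205.8 = 0.1154.

μ_min ≈ 0.115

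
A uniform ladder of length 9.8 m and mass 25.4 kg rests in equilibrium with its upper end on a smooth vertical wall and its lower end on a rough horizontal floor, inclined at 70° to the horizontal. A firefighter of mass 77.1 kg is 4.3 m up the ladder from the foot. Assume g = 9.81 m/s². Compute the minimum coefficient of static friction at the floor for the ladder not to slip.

μ_min ≈ 0.165

ΣF_y = 0: N_floor = 25.4×9.81 + 77.1×9.81 = 1005.5 N.
Torques about the foot: N_wall · 9.8 sin 70° = 25.4×9.81×4.9 cos 70° + 77.1×9.81×4.3 cos 70° → N_wall = 166.14 N.
ΣF_x = 0: f_floor = N_wall = 166.14 N.
μ_min = f_floor / N_floor = 166.14 / 1005.5 = 0.1652.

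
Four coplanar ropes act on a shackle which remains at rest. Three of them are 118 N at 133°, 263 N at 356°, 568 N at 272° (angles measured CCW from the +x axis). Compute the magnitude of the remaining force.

F ≈ 539 N

Sum the known components: ΣF_x = 201.7 N, ΣF_y = -499.7 N.
For equilibrium the remaining force must supply (−ΣF_x, −ΣF_y) = (-201.7, 499.7) N.
Magnitude = √((-201.7)² + (499.7)²) = 538.9 N; direction = atan2(499.7, -201.7) = 112.0°.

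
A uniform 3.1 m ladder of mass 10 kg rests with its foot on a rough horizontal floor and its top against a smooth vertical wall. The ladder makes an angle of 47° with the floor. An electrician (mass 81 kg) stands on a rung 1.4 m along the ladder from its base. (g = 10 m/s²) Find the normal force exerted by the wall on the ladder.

Torques about the foot: N_wall · 3.1 sin 47° = 10×10×1.55 cos 47° + 81×10×1.4 cos 47° → N_wall = 387.75 N.

N_wall ≈ 388 N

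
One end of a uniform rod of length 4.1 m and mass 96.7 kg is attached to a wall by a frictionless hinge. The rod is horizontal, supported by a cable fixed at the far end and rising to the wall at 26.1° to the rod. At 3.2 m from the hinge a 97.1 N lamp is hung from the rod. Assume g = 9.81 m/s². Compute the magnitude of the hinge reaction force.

Take torques about the hinge: T sin 26.1° · 4.1 = 96.7×9.81×2.05 + 97.1×3.2 = 2255.4 N·m.
So T = 2255.4 / (0.4399 × 4.1) = 1250.4 N.
ΣF_x = 0: H_x = T cos 26.1° = 1122.9 N.
ΣF_y = 0: H_y = (96.7×9.81 + 97.1) − T sin 26.1° = 1045.7 − 550.1 = 495.63 N.
|H| = √(H_x² + H_y²) = √((1122.9)² + (495.63)²) = 1227.4 N.

|H| ≈ 1230 N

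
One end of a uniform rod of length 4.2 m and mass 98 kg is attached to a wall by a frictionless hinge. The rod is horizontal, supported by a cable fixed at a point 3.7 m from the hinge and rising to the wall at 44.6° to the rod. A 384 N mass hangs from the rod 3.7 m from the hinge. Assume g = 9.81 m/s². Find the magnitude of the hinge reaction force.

Take torques about the hinge: T sin 44.6° · 3.7 = 98×9.81×2.1 + 384×3.7 = 3439.7 N·m.
So T = 3439.7 / (0.7022 × 3.7) = 1324 N.
ΣF_x = 0: H_x = T cos 44.6° = 942.72 N.
ΣF_y = 0: H_y = (98×9.81 + 384) − T sin 44.6° = 1345.4 − 929.65 = 415.73 N.
|H| = √(H_x² + H_y²) = √((942.72)² + (415.73)²) = 1030.3 N.

|H| ≈ 1030 N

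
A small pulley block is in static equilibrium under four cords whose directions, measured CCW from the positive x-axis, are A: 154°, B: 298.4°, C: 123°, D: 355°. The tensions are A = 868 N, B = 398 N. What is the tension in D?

T_D ≈ 608 N

Resolve: ΣF_x = 868 cos 154° + 398 cos 298.4° + T_C cos 123° + T_D cos 355° = 0.
        ΣF_y = 868 sin 154° + 398 sin 298.4° + T_C sin 123° + T_D sin 355° = 0.
The known terms sum to (-590.9, 30.41) N, so -0.5446 T_C + 0.9962 T_D = 590.9 and 0.8387 T_C − 0.0872 T_D = -30.41.
Solving simultaneously: T_C = 26.91 N, T_D = 607.8 N.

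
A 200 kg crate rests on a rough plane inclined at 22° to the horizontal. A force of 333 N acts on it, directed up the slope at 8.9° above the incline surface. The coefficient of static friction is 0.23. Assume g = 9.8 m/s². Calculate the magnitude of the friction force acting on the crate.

f ≈ 405 N

Axes along / perpendicular to the incline. W sin 22° = 734.2 N down-slope; W cos 22° = 1817 N into the surface.
Perpendicular: N = W cos 22° − P sin 8.9° = 1817 − 51.52 = 1766 N.
Along incline: P cos 8.9° + f = W sin 22° (friction acts up-slope) → f = 734.2 − 329 = 405.2 N.
|f| = 405.2 N ≤ μN = 406.1 N, so the crate is indeed static.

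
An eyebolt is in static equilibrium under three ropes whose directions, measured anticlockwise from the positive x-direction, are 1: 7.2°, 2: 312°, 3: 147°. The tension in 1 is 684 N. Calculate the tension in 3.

T_3 ≈ 2170 N

Resolve: ΣF_x = 684 cos 7.2° + T_2 cos 312° + T_3 cos 147° = 0.
        ΣF_y = 684 sin 7.2° + T_2 sin 312° + T_3 sin 147° = 0.
The known terms sum to (678.6, 85.73) N, so 0.6691 T_2 − 0.8387 T_3 = -678.6 and -0.7431 T_2 + 0.5446 T_3 = -85.73.
Solving simultaneously: T_2 = 1706 N, T_3 = 2170 N.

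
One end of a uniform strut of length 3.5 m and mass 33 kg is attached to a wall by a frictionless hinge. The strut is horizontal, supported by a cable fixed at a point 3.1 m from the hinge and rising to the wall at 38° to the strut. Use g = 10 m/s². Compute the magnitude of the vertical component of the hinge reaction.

|H_y| ≈ 144 N

Take torques about the hinge: T sin 38° · 3.1 = 33×10×1.75 = 577.5 N·m.
So T = 577.5 / (0.6157 × 3.1) = 302.59 N.
ΣF_y = 0: H_y = (33×10) − T sin 38° = 330 − 186.29 = 143.71 N.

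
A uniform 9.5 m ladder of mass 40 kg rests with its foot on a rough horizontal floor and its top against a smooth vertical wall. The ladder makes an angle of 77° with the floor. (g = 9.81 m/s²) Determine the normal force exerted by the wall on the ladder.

N_wall ≈ 45.3 N

Torques about the foot: N_wall · 9.5 sin 77° = 40×9.81×4.75 cos 77° → N_wall = 45.296 N.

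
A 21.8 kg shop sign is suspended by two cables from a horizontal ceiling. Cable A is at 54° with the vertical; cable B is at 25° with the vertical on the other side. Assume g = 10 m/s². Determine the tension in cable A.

T_A ≈ 93.9 N

Angles from the horizontal: cable A is 90° − 54° = 36°, cable B is 90° − 25° = 65°.
Weight W = 21.8 × 10 = 218 N acts straight down.
Horizontal: T_A cos 36° = T_B cos 65°  →  T_B = 1.914 T_A.
Vertical: T_A sin 36° + T_B sin 65° = 218.
Substituting the horizontal relation into the vertical equation gives 2.323 T_A = 218, so T_A = 93.86 N.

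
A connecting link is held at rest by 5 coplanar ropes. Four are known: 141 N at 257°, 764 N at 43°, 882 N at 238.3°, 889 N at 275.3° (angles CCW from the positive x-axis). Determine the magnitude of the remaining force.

F ≈ 1260 N

Sum the known components: ΣF_x = 145.7 N, ΣF_y = -1252 N.
For equilibrium the remaining force must supply (−ΣF_x, −ΣF_y) = (-145.7, 1252) N.
Magnitude = √((-145.7)² + (1252)²) = 1260 N; direction = atan2(1252, -145.7) = 96.6°.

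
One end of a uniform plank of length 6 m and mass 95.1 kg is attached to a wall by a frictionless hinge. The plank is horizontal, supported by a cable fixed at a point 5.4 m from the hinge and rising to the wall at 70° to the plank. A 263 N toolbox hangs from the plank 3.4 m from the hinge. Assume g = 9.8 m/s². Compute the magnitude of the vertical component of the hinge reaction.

Take torques about the hinge: T sin 70° · 5.4 = 95.1×9.8×3 + 263×3.4 = 3690.1 N·m.
So T = 3690.1 / (0.9397 × 5.4) = 727.22 N.
ΣF_y = 0: H_y = (95.1×9.8 + 263) − T sin 70° = 1195 − 683.36 = 511.62 N.

|H_y| ≈ 512 N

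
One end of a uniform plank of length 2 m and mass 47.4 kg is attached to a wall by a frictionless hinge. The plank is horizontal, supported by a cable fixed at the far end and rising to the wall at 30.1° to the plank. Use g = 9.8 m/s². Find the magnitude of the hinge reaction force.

Take torques about the hinge: T sin 30.1° · 2 = 47.4×9.8×1 = 464.52 N·m.
So T = 464.52 / (0.5015 × 2) = 463.12 N.
ΣF_x = 0: H_x = T cos 30.1° = 400.67 N.
ΣF_y = 0: H_y = (47.4×9.8) − T sin 30.1° = 464.52 − 232.26 = 232.26 N.
|H| = √(H_x² + H_y²) = √((400.67)² + (232.26)²) = 463.12 N.

|H| ≈ 463 N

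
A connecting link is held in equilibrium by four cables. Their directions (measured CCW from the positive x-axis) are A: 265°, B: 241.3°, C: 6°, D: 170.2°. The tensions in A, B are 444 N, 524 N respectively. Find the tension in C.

Resolve: ΣF_x = 444 cos 265° + 524 cos 241.3° + T_C cos 6° + T_D cos 170.2° = 0.
        ΣF_y = 444 sin 265° + 524 sin 241.3° + T_C sin 6° + T_D sin 170.2° = 0.
The known terms sum to (-290.3, -901.9) N, so 0.9945 T_C − 0.9854 T_D = 290.3 and 0.1045 T_C + 0.1702 T_D = 901.9.
Solving simultaneously: T_C = 3446 N, T_D = 3183 N.

T_C ≈ 3450 N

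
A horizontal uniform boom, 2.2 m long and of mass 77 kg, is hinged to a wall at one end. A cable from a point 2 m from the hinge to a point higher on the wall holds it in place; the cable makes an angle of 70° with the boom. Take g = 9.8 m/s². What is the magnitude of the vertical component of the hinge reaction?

Take torques about the hinge: T sin 70° · 2 = 77×9.8×1.1 = 830.06 N·m.
So T = 830.06 / (0.9397 × 2) = 441.67 N.
ΣF_y = 0: H_y = (77×9.8) − T sin 70° = 754.6 − 415.03 = 339.57 N.

|H_y| ≈ 340 N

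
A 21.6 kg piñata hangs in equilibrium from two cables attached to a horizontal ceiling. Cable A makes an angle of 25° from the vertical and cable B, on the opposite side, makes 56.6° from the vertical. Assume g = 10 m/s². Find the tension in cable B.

Angles from the horizontal: cable A is 90° − 25° = 65°, cable B is 90° − 56.6° = 33.4°.
Weight W = 21.6 × 10 = 216 N acts straight down.
Horizontal: T_A cos 65° = T_B cos 33.4°  →  T_A = 1.975 T_B.
Vertical: T_A sin 65° + T_B sin 33.4° = 216.
Substituting the horizontal relation into the vertical equation gives 2.341 T_B = 216, so T_B = 92.28 N.

T_B ≈ 92.3 N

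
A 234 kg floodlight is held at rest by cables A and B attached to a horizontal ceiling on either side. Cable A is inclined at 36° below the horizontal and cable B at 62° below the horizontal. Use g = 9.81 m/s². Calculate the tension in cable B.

Weight W = 234 × 9.81 = 2296 N acts straight down.
Horizontal: T_A cos 36° = T_B cos 62°  →  T_A = 0.5803 T_B.
Vertical: T_A sin 36° + T_B sin 62° = 2296.
Substituting the horizontal relation into the vertical equation gives 1.224 T_B = 2296, so T_B = 1875 N.

T_B ≈ 1880 N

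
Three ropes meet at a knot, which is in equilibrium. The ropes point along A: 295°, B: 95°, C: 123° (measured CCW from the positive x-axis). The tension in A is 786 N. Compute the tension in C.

Resolve: ΣF_x = 786 cos 295° + T_B cos 95° + T_C cos 123° = 0.
        ΣF_y = 786 sin 295° + T_B sin 95° + T_C sin 123° = 0.
The known terms sum to (332.2, -712.4) N, so -0.0872 T_B − 0.5446 T_C = -332.2 and 0.9962 T_B + 0.8387 T_C = 712.4.
Solving simultaneously: T_B = 233 N, T_C = 572.6 N.

T_C ≈ 573 N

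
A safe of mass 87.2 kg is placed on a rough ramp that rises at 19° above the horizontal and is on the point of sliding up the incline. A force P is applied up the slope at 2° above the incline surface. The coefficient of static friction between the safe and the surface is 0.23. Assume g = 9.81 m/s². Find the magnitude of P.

On the verge of sliding up the incline, friction equals μN and acts down the slope.
Perpendicular: N + P sin 2° = W cos 19° = 808.8 N.
Along incline: P cos 2° = W sin 19° + μN  with W sin 19° = 278.5 N.
Solving the pair for P and N: P = 461.1 N, N = 792.7 N (and f = μN = 182.3 N).

P ≈ 461 N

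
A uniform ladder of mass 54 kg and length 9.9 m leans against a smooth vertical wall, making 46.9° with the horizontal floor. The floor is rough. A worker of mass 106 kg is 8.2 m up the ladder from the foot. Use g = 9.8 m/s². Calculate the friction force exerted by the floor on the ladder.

Torques about the foot: N_wall · 9.9 sin 46.9° = 54×9.8×4.95 cos 46.9° + 106×9.8×8.2 cos 46.9° → N_wall = 1052.8 N.
ΣF_x = 0: f_floor = N_wall = 1052.8 N.

f ≈ 1050 N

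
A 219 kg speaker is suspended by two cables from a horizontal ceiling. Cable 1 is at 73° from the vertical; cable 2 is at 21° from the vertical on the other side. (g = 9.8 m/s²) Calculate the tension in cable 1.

T_1 ≈ 771 N

Angles from the horizontal: cable 1 is 90° − 73° = 17°, cable 2 is 90° − 21° = 69°.
Weight W = 219 × 9.8 = 2146 N acts straight down.
Horizontal: T_1 cos 17° = T_2 cos 69°  →  T_2 = 2.668 T_1.
Vertical: T_1 sin 17° + T_2 sin 69° = 2146.
Substituting the horizontal relation into the vertical equation gives 2.784 T_1 = 2146, so T_1 = 771 N.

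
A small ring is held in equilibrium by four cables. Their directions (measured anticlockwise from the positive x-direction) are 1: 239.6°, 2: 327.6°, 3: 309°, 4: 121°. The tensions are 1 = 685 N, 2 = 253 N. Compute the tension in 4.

Resolve: ΣF_x = 685 cos 239.6° + 253 cos 327.6° + T_3 cos 309° + T_4 cos 121° = 0.
        ΣF_y = 685 sin 239.6° + 253 sin 327.6° + T_3 sin 309° + T_4 sin 121° = 0.
The known terms sum to (-133, -726.4) N, so 0.6293 T_3 − 0.5150 T_4 = 133 and -0.7771 T_3 + 0.8572 T_4 = 726.4.
Solving simultaneously: T_3 = 3507 N, T_4 = 4027 N.

T_4 ≈ 4030 N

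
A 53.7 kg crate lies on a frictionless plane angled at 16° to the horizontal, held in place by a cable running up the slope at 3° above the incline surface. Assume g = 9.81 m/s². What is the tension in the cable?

Take axes along and perpendicular to the incline. Weight components: W sin 16° = 145.2 N down-slope, W cos 16° = 506.4 N into the surface.
Along incline: T cos 3° = W sin 16° → T = 145.4 N.
Perpendicular: N = W cos 16° − T sin 3° = 498.8 N.

T ≈ 145 N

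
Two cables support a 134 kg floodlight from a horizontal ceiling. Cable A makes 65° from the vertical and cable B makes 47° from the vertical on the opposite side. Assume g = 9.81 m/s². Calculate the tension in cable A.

T_A ≈ 1040 N

Angles from the horizontal: cable A is 90° − 65° = 25°, cable B is 90° − 47° = 43°.
Weight W = 134 × 9.81 = 1315 N acts straight down.
Horizontal: T_A cos 25° = T_B cos 43°  →  T_B = 1.239 T_A.
Vertical: T_A sin 25° + T_B sin 43° = 1315.
Substituting the horizontal relation into the vertical equation gives 1.268 T_A = 1315, so T_A = 1037 N.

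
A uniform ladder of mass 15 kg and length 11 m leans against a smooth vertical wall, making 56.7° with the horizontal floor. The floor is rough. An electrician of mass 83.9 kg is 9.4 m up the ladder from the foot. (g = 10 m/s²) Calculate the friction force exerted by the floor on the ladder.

f ≈ 520 N

Torques about the foot: N_wall · 11 sin 56.7° = 15×10×5.5 cos 56.7° + 83.9×10×9.4 cos 56.7° → N_wall = 520.22 N.
ΣF_x = 0: f_floor = N_wall = 520.22 N.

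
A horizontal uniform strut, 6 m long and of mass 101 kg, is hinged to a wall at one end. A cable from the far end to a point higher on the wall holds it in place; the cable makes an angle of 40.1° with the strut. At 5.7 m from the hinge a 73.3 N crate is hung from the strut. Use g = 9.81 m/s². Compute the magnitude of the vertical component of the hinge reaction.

|H_y| ≈ 499 N

Take torques about the hinge: T sin 40.1° · 6 = 101×9.81×3 + 73.3×5.7 = 3390.2 N·m.
So T = 3390.2 / (0.6441 × 6) = 877.22 N.
ΣF_y = 0: H_y = (101×9.81 + 73.3) − T sin 40.1° = 1064.1 − 565.04 = 499.07 N.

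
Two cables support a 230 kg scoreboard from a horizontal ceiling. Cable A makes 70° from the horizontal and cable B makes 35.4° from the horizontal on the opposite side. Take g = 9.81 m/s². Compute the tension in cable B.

T_B ≈ 800 N

Weight W = 230 × 9.81 = 2256 N acts straight down.
Horizontal: T_A cos 70° = T_B cos 35.4°  →  T_A = 2.383 T_B.
Vertical: T_A sin 70° + T_B sin 35.4° = 2256.
Substituting the horizontal relation into the vertical equation gives 2.819 T_B = 2256, so T_B = 800.4 N.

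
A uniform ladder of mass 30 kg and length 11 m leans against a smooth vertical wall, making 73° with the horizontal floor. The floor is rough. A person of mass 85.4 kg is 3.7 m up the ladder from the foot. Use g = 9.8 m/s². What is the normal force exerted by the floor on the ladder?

ΣF_y = 0: N_floor = 30×9.8 + 85.4×9.8 = 1130.9 N.

N_floor ≈ 1130 N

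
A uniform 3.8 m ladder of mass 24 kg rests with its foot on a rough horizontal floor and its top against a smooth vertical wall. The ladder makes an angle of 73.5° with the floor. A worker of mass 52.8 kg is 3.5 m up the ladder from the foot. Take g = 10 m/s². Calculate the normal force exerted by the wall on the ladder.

Torques about the foot: N_wall · 3.8 sin 73.5° = 24×10×1.9 cos 73.5° + 52.8×10×3.5 cos 73.5° → N_wall = 179.6 N.

N_wall ≈ 180 N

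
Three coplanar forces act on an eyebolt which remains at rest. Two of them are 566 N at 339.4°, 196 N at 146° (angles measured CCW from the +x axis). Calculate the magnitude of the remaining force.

Sum the known components: ΣF_x = 367.3 N, ΣF_y = -89.54 N.
For equilibrium the remaining force must supply (−ΣF_x, −ΣF_y) = (-367.3, 89.54) N.
Magnitude = √((-367.3)² + (89.54)²) = 378.1 N; direction = atan2(89.54, -367.3) = 166.3°.

F ≈ 378 N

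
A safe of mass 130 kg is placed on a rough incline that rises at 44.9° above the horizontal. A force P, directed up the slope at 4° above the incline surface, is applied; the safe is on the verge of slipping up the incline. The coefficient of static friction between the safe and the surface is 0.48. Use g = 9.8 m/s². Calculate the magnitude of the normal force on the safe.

On the verge of sliding up the incline, friction equals μN and acts down the slope.
Perpendicular: N + P sin 4° = W cos 44.9° = 902.4 N.
Along incline: P cos 4° = W sin 44.9° + μN  with W sin 44.9° = 899.3 N.
Solving the pair for P and N: P = 1292 N, N = 812.3 N (and f = μN = 389.9 N).

N ≈ 812 N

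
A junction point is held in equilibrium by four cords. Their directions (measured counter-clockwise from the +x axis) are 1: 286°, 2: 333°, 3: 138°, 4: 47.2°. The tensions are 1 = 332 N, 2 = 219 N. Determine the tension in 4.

T_4 ≈ 119 N

Resolve: ΣF_x = 332 cos 286° + 219 cos 333° + T_3 cos 138° + T_4 cos 47.2° = 0.
        ΣF_y = 332 sin 286° + 219 sin 333° + T_3 sin 138° + T_4 sin 47.2° = 0.
The known terms sum to (286.6, -418.6) N, so -0.7431 T_3 + 0.6794 T_4 = -286.6 and 0.6691 T_3 + 0.7337 T_4 = 418.6.
Solving simultaneously: T_3 = 494.8 N, T_4 = 119.3 N.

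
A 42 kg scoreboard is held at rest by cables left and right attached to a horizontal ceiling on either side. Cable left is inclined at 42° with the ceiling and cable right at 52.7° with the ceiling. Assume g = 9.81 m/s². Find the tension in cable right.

Weight W = 42 × 9.81 = 412 N acts straight down.
Horizontal: T_left cos 42° = T_right cos 52.7°  →  T_left = 0.8154 T_right.
Vertical: T_left sin 42° + T_right sin 52.7° = 412.
Substituting the horizontal relation into the vertical equation gives 1.341 T_right = 412, so T_right = 307.2 N.

T_right ≈ 307 N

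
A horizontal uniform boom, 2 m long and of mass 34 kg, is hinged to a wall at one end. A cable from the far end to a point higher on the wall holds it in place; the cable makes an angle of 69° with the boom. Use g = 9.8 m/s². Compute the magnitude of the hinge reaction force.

|H| ≈ 178 N

Take torques about the hinge: T sin 69° · 2 = 34×9.8×1 = 333.2 N·m.
So T = 333.2 / (0.9336 × 2) = 178.45 N.
ΣF_x = 0: H_x = T cos 69° = 63.952 N.
ΣF_y = 0: H_y = (34×9.8) − T sin 69° = 333.2 − 166.6 = 166.6 N.
|H| = √(H_x² + H_y²) = √((63.952)² + (166.6)²) = 178.45 N.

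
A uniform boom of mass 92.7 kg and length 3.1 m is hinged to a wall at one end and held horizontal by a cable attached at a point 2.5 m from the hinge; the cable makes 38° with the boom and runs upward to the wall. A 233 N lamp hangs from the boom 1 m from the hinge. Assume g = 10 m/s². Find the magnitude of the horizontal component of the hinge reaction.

Take torques about the hinge: T sin 38° · 2.5 = 92.7×10×1.55 + 233×1 = 1669.9 N·m.
So T = 1669.9 / (0.6157 × 2.5) = 1084.9 N.
ΣF_x = 0: H_x = T cos 38° = 854.92 N.

H_x ≈ 855 N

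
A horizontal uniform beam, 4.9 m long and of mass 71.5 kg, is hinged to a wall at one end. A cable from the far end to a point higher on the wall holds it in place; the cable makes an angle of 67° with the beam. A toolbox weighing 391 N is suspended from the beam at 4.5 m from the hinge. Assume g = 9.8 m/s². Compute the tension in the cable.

T ≈ 771 N

Take torques about the hinge: T sin 67° · 4.9 = 71.5×9.8×2.45 + 391×4.5 = 3476.2 N·m.
So T = 3476.2 / (0.9205 × 4.9) = 770.7 N.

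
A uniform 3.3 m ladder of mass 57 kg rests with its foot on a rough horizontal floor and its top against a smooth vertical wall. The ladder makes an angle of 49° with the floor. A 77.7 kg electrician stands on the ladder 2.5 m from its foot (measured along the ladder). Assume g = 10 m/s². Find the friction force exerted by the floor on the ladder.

Torques about the foot: N_wall · 3.3 sin 49° = 57×10×1.65 cos 49° + 77.7×10×2.5 cos 49° → N_wall = 759.44 N.
ΣF_x = 0: f_floor = N_wall = 759.44 N.

f ≈ 759 N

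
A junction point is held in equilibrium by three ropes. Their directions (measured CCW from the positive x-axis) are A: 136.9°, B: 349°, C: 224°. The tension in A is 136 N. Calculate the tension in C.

Resolve: ΣF_x = 136 cos 136.9° + T_B cos 349° + T_C cos 224° = 0.
        ΣF_y = 136 sin 136.9° + T_B sin 349° + T_C sin 224° = 0.
The known terms sum to (-99.3, 92.93) N, so 0.9816 T_B − 0.7193 T_C = 99.3 and -0.1908 T_B − 0.6947 T_C = -92.93.
Solving simultaneously: T_B = 165.8 N, T_C = 88.23 N.

T_C ≈ 88.2 N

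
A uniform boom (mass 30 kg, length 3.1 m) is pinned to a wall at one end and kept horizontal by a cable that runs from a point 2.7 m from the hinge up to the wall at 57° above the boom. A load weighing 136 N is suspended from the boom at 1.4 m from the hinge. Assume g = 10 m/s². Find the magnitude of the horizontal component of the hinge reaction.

H_x ≈ 158 N

Take torques about the hinge: T sin 57° · 2.7 = 30×10×1.55 + 136×1.4 = 655.4 N·m.
So T = 655.4 / (0.8387 × 2.7) = 289.44 N.
ΣF_x = 0: H_x = T cos 57° = 157.64 N.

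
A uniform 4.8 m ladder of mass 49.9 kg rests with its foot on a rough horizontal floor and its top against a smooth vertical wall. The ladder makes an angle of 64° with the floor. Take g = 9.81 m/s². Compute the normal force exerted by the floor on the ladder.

ΣF_y = 0: N_floor = 49.9×9.81 = 489.52 N.

N_floor ≈ 490 N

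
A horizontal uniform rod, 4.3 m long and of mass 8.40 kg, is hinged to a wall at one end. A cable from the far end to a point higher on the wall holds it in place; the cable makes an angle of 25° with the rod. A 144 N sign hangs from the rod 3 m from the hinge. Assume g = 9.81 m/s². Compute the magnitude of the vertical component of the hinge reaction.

Take torques about the hinge: T sin 25° · 4.3 = 8.40×9.81×2.15 + 144×3 = 609.17 N·m.
So T = 609.17 / (0.4226 × 4.3) = 335.21 N.
ΣF_y = 0: H_y = (8.40×9.81 + 144) − T sin 25° = 226.4 − 141.67 = 84.737 N.

|H_y| ≈ 84.7 N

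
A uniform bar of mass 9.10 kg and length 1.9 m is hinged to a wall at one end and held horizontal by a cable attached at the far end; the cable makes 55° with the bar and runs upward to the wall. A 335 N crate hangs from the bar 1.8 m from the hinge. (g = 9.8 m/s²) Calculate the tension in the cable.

T ≈ 442 N

Take torques about the hinge: T sin 55° · 1.9 = 9.10×9.8×0.95 + 335×1.8 = 687.72 N·m.
So T = 687.72 / (0.8192 × 1.9) = 441.87 N.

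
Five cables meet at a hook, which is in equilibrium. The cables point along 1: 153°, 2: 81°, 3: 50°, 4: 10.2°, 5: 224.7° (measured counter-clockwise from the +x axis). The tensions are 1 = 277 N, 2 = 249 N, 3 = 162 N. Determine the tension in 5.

T_5 ≈ 894 N

Resolve: ΣF_x = 277 cos 153° + 249 cos 81° + 162 cos 50° + T_4 cos 10.2° + T_5 cos 224.7° = 0.
        ΣF_y = 277 sin 153° + 249 sin 81° + 162 sin 50° + T_4 sin 10.2° + T_5 sin 224.7° = 0.
The known terms sum to (-103.7, 495.8) N, so 0.9842 T_4 − 0.7108 T_5 = 103.7 and 0.1771 T_4 − 0.7034 T_5 = -495.8.
Solving simultaneously: T_4 = 751 N, T_5 = 893.9 N.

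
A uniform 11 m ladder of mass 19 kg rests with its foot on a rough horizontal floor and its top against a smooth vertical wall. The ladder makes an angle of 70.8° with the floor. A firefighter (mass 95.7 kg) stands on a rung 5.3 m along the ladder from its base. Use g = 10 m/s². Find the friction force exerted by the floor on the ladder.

Torques about the foot: N_wall · 11 sin 70.8° = 19×10×5.5 cos 70.8° + 95.7×10×5.3 cos 70.8° → N_wall = 193.65 N.
ΣF_x = 0: f_floor = N_wall = 193.65 N.

f ≈ 194 N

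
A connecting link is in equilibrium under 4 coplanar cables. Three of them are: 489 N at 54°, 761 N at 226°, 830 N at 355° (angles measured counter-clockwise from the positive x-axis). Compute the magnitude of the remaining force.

F ≈ 627 N

Sum the known components: ΣF_x = 585.6 N, ΣF_y = -224.1 N.
For equilibrium the remaining force must supply (−ΣF_x, −ΣF_y) = (-585.6, 224.1) N.
Magnitude = √((-585.6)² + (224.1)²) = 627.1 N; direction = atan2(224.1, -585.6) = 159.1°.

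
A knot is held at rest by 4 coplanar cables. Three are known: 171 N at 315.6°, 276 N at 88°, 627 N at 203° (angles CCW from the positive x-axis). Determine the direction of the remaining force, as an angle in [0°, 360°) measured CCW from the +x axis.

Sum the known components: ΣF_x = -445.3 N, ΣF_y = -88.8 N.
For equilibrium the remaining force must supply (−ΣF_x, −ΣF_y) = (445.3, 88.8) N.
Magnitude = √((445.3)² + (88.8)²) = 454.1 N; direction = atan2(88.8, 445.3) = 11.3°.

θ ≈ 11.3°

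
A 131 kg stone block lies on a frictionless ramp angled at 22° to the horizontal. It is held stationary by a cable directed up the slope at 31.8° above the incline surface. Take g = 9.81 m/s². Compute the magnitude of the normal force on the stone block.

N ≈ 893 N

Take axes along and perpendicular to the incline. Weight components: W sin 22° = 481.4 N down-slope, W cos 22° = 1192 N into the surface.
Along incline: T cos 31.8° = W sin 22° → T = 566.4 N.
Perpendicular: N = W cos 22° − T sin 31.8° = 893 N.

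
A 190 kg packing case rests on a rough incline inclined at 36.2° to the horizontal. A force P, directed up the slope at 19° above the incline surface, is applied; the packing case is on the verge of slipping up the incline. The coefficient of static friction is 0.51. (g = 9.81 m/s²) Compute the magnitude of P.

On the verge of sliding up the incline, friction equals μN and acts down the slope.
Perpendicular: N + P sin 19° = W cos 36.2° = 1504 N.
Along incline: P cos 19° = W sin 36.2° + μN  with W sin 36.2° = 1101 N.
Solving the pair for P and N: P = 1680 N, N = 957 N (and f = μN = 488.1 N).

P ≈ 1680 N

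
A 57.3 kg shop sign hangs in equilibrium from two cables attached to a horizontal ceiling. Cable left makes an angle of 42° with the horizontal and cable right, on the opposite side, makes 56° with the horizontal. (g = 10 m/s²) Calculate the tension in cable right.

T_right ≈ 430 N

Weight W = 57.3 × 10 = 573 N acts straight down.
Horizontal: T_left cos 42° = T_right cos 56°  →  T_left = 0.7525 T_right.
Vertical: T_left sin 42° + T_right sin 56° = 573.
Substituting the horizontal relation into the vertical equation gives 1.333 T_right = 573, so T_right = 430 N.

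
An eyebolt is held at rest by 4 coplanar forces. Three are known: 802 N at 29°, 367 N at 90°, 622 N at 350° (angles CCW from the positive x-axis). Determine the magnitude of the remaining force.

Sum the known components: ΣF_x = 1314 N, ΣF_y = 647.8 N.
For equilibrium the remaining force must supply (−ΣF_x, −ΣF_y) = (-1314, -647.8) N.
Magnitude = √((-1314)² + (-647.8)²) = 1465 N; direction = atan2(-647.8, -1314) = 206.2°.

F ≈ 1470 N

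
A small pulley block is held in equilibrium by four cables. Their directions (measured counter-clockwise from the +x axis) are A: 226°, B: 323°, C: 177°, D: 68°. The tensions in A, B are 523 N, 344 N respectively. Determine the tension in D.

T_D ≈ 621 N

Resolve: ΣF_x = 523 cos 226° + 344 cos 323° + T_C cos 177° + T_D cos 68° = 0.
        ΣF_y = 523 sin 226° + 344 sin 323° + T_C sin 177° + T_D sin 68° = 0.
The known terms sum to (-88.58, -583.2) N, so -0.9986 T_C + 0.3746 T_D = 88.58 and 0.0523 T_C + 0.9272 T_D = 583.2.
Solving simultaneously: T_C = 144.2 N, T_D = 620.9 N.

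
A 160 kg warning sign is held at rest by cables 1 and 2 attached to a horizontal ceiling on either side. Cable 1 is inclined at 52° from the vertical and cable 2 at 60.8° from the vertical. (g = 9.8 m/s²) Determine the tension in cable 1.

Angles from the horizontal: cable 1 is 90° − 52° = 38°, cable 2 is 90° − 60.8° = 29.2°.
Weight W = 160 × 9.8 = 1568 N acts straight down.
Horizontal: T_1 cos 38° = T_2 cos 29.2°  →  T_2 = 0.9027 T_1.
Vertical: T_1 sin 38° + T_2 sin 29.2° = 1568.
Substituting the horizontal relation into the vertical equation gives 1.056 T_1 = 1568, so T_1 = 1485 N.

T_1 ≈ 1480 N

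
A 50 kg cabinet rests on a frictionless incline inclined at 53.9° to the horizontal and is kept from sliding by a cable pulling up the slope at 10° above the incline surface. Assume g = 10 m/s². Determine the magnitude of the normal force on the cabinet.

N ≈ 223 N

Take axes along and perpendicular to the incline. Weight components: W sin 53.9° = 404 N down-slope, W cos 53.9° = 294.6 N into the surface.
Along incline: T cos 10° = W sin 53.9° → T = 410.2 N.
Perpendicular: N = W cos 53.9° − T sin 10° = 223.4 N.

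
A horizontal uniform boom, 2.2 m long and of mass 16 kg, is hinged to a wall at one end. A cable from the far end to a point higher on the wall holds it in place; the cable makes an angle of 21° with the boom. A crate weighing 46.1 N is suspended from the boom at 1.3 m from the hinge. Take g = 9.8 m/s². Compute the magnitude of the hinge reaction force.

|H| ≈ 292 N

Take torques about the hinge: T sin 21° · 2.2 = 16×9.8×1.1 + 46.1×1.3 = 232.41 N·m.
So T = 232.41 / (0.3584 × 2.2) = 294.78 N.
ΣF_x = 0: H_x = T cos 21° = 275.2 N.
ΣF_y = 0: H_y = (16×9.8 + 46.1) − T sin 21° = 202.9 − 105.64 = 97.259 N.
|H| = √(H_x² + H_y²) = √((275.2)² + (97.259)²) = 291.88 N.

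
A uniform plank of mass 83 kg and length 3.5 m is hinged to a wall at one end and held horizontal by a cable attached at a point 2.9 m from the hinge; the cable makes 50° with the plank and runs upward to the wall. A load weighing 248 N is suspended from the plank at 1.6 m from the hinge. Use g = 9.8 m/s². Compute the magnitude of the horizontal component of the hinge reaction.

Take torques about the hinge: T sin 50° · 2.9 = 83×9.8×1.75 + 248×1.6 = 1820.3 N·m.
So T = 1820.3 / (0.7660 × 2.9) = 819.37 N.
ΣF_x = 0: H_x = T cos 50° = 526.68 N.

H_x ≈ 527 N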